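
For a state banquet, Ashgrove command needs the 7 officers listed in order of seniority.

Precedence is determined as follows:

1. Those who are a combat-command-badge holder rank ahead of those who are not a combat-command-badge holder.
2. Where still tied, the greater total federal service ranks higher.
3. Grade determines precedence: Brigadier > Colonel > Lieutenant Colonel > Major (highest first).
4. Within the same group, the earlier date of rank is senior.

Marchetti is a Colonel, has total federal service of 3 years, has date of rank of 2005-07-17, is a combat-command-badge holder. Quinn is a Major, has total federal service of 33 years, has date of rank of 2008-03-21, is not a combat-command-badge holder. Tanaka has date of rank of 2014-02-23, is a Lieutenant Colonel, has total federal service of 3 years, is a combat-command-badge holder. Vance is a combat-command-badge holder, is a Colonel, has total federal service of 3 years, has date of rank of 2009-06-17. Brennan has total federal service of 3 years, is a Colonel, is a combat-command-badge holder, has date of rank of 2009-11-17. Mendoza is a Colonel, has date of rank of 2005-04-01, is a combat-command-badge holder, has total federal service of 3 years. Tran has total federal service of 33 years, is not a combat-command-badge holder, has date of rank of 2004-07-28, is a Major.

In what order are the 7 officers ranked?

By the first rule: Mendoza, Marchetti, Vance, Brennan and Tanaka (each a combat-command-badge holder); then Tran and Quinn (both not a combat-command-badge holder).
Mendoza, Marchetti, Vance, Brennan and Tanaka all have total federal service 3 years, so the next rule applies.
Among Mendoza, Marchetti, Vance, Brennan and Tanaka, by grade: Mendoza, Marchetti, Vance and Brennan (Colonel) before Tanaka (Lieutenant Colonel).
Among Mendoza, Marchetti, Vance and Brennan, by date of rank (earlier first): Mendoza (2005-04-01) before Marchetti (2005-07-17) before Vance (2009-06-17) before Brennan (2009-11-17).
Tran and Quinn both have total federal service 33 years, so the next rule applies.
Tran and Quinn are each Major, so the next rule applies.
Among Tran and Quinn, by date of rank (earlier first): Tran (2004-07-28) before Quinn (2008-03-21).
Full order: Mendoza, Marchetti, Vance, Brennan, Tanaka, Tran, Quinn.

Mendoza, Marchetti, Vance, Brennan, Tanaka, Tran, Quinn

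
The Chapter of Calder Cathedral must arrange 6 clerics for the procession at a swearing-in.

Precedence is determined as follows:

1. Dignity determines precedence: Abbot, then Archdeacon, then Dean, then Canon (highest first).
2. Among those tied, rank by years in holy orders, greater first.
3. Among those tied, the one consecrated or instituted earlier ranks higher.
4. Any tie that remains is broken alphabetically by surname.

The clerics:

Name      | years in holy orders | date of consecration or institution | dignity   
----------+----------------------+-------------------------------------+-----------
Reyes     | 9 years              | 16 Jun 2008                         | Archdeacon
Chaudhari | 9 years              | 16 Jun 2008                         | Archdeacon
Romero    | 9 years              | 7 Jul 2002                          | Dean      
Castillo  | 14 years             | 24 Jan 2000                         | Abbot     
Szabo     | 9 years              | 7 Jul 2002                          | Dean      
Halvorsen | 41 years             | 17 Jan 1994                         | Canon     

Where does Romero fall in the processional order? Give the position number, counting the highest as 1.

By dignity: Castillo (Abbot); then Chaudhari and Reyes (Archdeacon); then Romero and Szabo (Dean); then Halvorsen (Canon).
Chaudhari and Reyes both have years in holy orders 9 years, so the next rule applies.
Chaudhari and Reyes both have date of consecration or institution 16 Jun 2008, so the next rule applies.
Among Chaudhari and Reyes, alphabetically by surname: Chaudhari before Reyes.
Romero and Szabo both have years in holy orders 9 years, so the next rule applies.
Romero and Szabo both have date of consecration or institution 7 Jul 2002, so the next rule applies.
Among Romero and Szabo, alphabetically by surname: Romero before Szabo.
Order: Castillo, Chaudhari, Reyes, Romero, Szabo, Halvorsen. So position 4.

4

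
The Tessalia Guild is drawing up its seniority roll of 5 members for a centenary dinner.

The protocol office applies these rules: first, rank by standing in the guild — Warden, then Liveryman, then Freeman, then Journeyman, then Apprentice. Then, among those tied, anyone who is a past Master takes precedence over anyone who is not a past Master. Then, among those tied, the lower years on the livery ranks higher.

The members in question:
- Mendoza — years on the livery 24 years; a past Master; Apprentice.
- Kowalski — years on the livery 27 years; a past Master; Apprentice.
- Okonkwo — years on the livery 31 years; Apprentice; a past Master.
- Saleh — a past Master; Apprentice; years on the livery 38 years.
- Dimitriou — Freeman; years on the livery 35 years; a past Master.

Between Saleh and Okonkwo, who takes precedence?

Okonkwo

By standing in the guild: Dimitriou (Freeman); then Mendoza, Kowalski, Okonkwo and Saleh (Apprentice).
Mendoza, Kowalski, Okonkwo and Saleh are each a past Master, so the next rule applies.
Among Mendoza, Kowalski, Okonkwo and Saleh, by years on the livery (lower first): Mendoza (24 years) before Kowalski (27 years) before Okonkwo (31 years) before Saleh (38 years).
So Okonkwo takes precedence.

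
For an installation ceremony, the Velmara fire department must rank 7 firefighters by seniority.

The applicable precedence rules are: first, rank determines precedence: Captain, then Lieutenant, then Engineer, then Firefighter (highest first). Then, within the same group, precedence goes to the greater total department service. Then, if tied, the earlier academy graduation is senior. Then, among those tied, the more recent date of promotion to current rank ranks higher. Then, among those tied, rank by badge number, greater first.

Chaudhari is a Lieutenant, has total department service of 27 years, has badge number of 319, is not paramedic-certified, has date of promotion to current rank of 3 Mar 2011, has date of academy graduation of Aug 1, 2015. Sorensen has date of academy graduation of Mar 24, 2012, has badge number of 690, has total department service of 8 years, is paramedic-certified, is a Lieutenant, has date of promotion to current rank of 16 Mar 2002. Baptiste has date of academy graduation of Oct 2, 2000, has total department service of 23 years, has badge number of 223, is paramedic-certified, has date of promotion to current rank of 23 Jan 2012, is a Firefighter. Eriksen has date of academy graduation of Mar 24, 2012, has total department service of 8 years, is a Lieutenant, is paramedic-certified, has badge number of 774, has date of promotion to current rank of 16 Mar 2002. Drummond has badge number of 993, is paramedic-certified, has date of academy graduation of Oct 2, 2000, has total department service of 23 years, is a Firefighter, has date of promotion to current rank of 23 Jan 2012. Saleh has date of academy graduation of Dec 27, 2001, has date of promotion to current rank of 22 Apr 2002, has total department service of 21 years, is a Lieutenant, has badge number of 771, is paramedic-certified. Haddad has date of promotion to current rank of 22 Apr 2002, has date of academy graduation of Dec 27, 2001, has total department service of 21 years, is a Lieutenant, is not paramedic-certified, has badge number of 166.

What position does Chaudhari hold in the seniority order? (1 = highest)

1

By rank: Chaudhari, Saleh, Haddad, Eriksen and Sorensen (Lieutenant); then Drummond and Baptiste (Firefighter).
Among Chaudhari, Saleh, Haddad, Eriksen and Sorensen, by total department service (higher first): Chaudhari (27 years) before Saleh and Haddad (21 years) before Eriksen and Sorensen (8 years).
Saleh and Haddad both have date of academy graduation Dec 27, 2001, so the next rule applies.
Saleh and Haddad both have date of promotion to current rank 22 Apr 2002, so the next rule applies.
Among Saleh and Haddad, by badge number (higher first): Saleh (771) before Haddad (166).
Eriksen and Sorensen both have date of academy graduation Mar 24, 2012, so the next rule applies.
Eriksen and Sorensen both have date of promotion to current rank 16 Mar 2002, so the next rule applies.
Among Eriksen and Sorensen, by badge number (higher first): Eriksen (774) before Sorensen (690).
Drummond and Baptiste both have total department service 23 years, so the next rule applies.
Drummond and Baptiste both have date of academy graduation Oct 2, 2000, so the next rule applies.
Drummond and Baptiste both have date of promotion to current rank 23 Jan 2012, so the next rule applies.
Among Drummond and Baptiste, by badge number (higher first): Drummond (993) before Baptiste (223).
Order: Chaudhari, Saleh, Haddad, Eriksen, Sorensen, Drummond, Baptiste. So position 1.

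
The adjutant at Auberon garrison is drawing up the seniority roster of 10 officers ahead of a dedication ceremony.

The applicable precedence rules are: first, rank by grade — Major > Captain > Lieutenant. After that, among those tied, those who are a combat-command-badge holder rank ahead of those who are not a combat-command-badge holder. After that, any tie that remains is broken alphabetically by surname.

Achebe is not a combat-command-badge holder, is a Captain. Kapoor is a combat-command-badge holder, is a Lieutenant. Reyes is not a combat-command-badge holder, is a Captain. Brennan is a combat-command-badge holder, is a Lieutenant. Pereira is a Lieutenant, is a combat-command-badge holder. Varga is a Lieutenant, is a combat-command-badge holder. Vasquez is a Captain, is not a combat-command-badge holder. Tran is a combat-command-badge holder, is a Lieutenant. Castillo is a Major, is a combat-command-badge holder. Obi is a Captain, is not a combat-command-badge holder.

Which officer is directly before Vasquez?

By grade: Castillo (Major); then Achebe, Obi, Reyes and Vasquez (Captain); then Brennan, Kapoor, Pereira, Tran and Varga (Lieutenant).
Achebe, Obi, Reyes and Vasquez are each not a combat-command-badge holder, so the next rule applies.
Among Achebe, Obi, Reyes and Vasquez, alphabetically by surname: Achebe before Obi before Reyes before Vasquez.
Brennan, Kapoor, Pereira, Tran and Varga are each a combat-command-badge holder, so the next rule applies.
Among Brennan, Kapoor, Pereira, Tran and Varga, alphabetically by surname: Brennan before Kapoor before Pereira before Tran before Varga.
Order: Castillo, Achebe, Obi, Reyes, Vasquez, Brennan, Kapoor, Pereira, Tran, Varga.

Reyes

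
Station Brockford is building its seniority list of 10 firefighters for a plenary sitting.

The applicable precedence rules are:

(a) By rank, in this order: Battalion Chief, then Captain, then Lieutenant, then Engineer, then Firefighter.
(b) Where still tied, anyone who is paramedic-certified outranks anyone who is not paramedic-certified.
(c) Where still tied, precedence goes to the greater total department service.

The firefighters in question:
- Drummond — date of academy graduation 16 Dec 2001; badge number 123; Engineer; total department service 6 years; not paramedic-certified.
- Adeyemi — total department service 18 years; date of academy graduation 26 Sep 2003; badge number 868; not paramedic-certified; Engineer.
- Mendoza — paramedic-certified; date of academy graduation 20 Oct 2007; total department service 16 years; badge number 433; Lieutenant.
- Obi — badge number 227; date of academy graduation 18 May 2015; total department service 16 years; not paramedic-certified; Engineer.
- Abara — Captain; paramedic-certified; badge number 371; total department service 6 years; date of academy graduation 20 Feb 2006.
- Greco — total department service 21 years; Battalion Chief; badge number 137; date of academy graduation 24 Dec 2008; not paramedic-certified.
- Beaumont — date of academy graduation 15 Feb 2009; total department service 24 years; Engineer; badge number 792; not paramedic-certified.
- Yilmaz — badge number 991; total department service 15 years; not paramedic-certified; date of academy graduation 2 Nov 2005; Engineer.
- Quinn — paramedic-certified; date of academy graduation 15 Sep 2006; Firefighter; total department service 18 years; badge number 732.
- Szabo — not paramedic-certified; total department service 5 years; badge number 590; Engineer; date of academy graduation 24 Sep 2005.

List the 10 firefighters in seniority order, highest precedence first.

Greco, Abara, Mendoza, Beaumont, Adeyemi, Obi, Yilmaz, Drummond, Szabo, Quinn

By rank: Greco (Battalion Chief); then Abara (Captain); then Mendoza (Lieutenant); then Beaumont, Adeyemi, Obi, Yilmaz, Drummond and Szabo (Engineer); then Quinn (Firefighter).
Beaumont, Adeyemi, Obi, Yilmaz, Drummond and Szabo are each not paramedic-certified, so the next rule applies.
Among Beaumont, Adeyemi, Obi, Yilmaz, Drummond and Szabo, by total department service (higher first): Beaumont (24 years) before Adeyemi (18 years) before Obi (16 years) before Yilmaz (15 years) before Drummond (6 years) before Szabo (5 years).
Full order: Greco, Abara, Mendoza, Beaumont, Adeyemi, Obi, Yilmaz, Drummond, Szabo, Quinn.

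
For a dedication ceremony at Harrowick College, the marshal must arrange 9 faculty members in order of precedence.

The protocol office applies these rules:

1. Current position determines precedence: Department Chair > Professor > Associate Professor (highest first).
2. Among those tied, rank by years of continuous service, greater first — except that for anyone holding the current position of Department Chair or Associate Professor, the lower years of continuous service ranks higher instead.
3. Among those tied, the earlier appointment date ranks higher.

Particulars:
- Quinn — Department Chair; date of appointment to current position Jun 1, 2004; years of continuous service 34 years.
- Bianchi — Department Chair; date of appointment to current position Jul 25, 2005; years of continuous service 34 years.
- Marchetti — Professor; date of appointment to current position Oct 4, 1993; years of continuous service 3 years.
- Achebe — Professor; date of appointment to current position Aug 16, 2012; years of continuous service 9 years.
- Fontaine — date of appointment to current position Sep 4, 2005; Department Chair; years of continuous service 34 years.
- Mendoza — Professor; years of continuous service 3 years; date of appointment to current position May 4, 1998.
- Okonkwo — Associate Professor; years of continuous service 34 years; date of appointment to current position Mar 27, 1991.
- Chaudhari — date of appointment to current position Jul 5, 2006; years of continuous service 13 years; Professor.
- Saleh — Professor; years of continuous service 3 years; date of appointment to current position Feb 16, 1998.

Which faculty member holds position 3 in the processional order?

By current position: Quinn, Bianchi and Fontaine (Department Chair); then Chaudhari, Achebe, Marchetti, Saleh and Mendoza (Professor); then Okonkwo (Associate Professor).
Quinn, Bianchi and Fontaine all have years of continuous service 34 years, so the next rule applies.
Among Quinn, Bianchi and Fontaine, by date of appointment to current position (earlier first): Quinn (Jun 1, 2004) before Bianchi (Jul 25, 2005) before Fontaine (Sep 4, 2005).
Among Chaudhari, Achebe, Marchetti, Saleh and Mendoza, by years of continuous service (higher first): Chaudhari (13 years) before Achebe (9 years) before Marchetti, Saleh and Mendoza (3 years).
Among Marchetti, Saleh and Mendoza, by date of appointment to current position (earlier first): Marchetti (Oct 4, 1993) before Saleh (Feb 16, 1998) before Mendoza (May 4, 1998).
Order: Quinn, Bianchi, Fontaine, Chaudhari, Achebe, Marchetti, Saleh, Mendoza, Okonkwo.

Fontaine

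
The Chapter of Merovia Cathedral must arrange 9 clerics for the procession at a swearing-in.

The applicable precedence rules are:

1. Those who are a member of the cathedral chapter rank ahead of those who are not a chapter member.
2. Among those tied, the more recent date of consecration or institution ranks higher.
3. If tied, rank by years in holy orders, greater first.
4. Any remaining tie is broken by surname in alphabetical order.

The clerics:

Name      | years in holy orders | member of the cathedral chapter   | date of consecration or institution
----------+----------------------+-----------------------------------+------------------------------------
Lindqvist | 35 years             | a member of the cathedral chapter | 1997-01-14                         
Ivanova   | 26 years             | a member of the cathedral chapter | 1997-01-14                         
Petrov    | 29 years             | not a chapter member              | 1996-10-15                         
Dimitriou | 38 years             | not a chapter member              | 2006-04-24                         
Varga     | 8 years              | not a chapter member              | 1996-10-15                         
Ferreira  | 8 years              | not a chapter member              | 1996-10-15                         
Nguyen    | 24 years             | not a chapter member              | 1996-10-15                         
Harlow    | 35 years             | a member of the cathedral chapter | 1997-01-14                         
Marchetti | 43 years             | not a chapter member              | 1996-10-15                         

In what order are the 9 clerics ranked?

By the first rule: Harlow, Lindqvist and Ivanova (each a member of the cathedral chapter); then Dimitriou, Marchetti, Petrov, Nguyen, Ferreira and Varga (each not a chapter member).
Harlow, Lindqvist and Ivanova all have date of consecration or institution 1997-01-14, so the next rule applies.
Among Harlow, Lindqvist and Ivanova, by years in holy orders (higher first): Harlow and Lindqvist (35 years) before Ivanova (26 years).
Among Harlow and Lindqvist, alphabetically by surname: Harlow before Lindqvist.
Among Dimitriou, Marchetti, Petrov, Nguyen, Ferreira and Varga, by date of consecration or institution (later first): Dimitriou (2006-04-24) before Marchetti, Petrov, Nguyen, Ferreira and Varga (1996-10-15).
Among Marchetti, Petrov, Nguyen, Ferreira and Varga, by years in holy orders (higher first): Marchetti (43 years) before Petrov (29 years) before Nguyen (24 years) before Ferreira and Varga (8 years).
Among Ferreira and Varga, alphabetically by surname: Ferreira before Varga.
Full order: Harlow, Lindqvist, Ivanova, Dimitriou, Marchetti, Petrov, Nguyen, Ferreira, Varga.

Harlow, Lindqvist, Ivanova, Dimitriou, Marchetti, Petrov, Nguyen, Ferreira, Varga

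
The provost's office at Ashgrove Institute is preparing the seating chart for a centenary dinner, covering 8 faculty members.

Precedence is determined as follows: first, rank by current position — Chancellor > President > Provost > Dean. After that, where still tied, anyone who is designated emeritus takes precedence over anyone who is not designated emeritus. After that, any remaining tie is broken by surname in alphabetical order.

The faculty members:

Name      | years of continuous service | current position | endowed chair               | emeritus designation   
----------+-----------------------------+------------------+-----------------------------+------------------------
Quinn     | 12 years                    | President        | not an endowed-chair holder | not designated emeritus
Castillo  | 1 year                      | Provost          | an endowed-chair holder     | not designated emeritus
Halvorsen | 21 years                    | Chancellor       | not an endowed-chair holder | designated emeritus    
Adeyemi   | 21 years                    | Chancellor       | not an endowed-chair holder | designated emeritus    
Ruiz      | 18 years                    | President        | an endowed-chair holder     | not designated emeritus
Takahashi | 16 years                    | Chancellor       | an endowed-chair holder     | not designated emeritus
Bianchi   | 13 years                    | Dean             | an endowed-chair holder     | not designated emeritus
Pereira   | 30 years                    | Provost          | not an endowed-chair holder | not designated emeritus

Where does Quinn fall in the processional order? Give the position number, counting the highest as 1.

4

By current position: Adeyemi, Halvorsen and Takahashi (Chancellor); then Quinn and Ruiz (President); then Castillo and Pereira (Provost); then Bianchi (Dean).
Among Adeyemi, Halvorsen and Takahashi, designated emeritus before not designated emeritus: Adeyemi and Halvorsen (designated emeritus) before Takahashi (not designated emeritus).
Among Adeyemi and Halvorsen, alphabetically by surname: Adeyemi before Halvorsen.
Quinn and Ruiz are each not designated emeritus, so the next rule applies.
Among Quinn and Ruiz, alphabetically by surname: Quinn before Ruiz.
Castillo and Pereira are each not designated emeritus, so the next rule applies.
Among Castillo and Pereira, alphabetically by surname: Castillo before Pereira.
Order: Adeyemi, Halvorsen, Takahashi, Quinn, Ruiz, Castillo, Pereira, Bianchi. So position 4.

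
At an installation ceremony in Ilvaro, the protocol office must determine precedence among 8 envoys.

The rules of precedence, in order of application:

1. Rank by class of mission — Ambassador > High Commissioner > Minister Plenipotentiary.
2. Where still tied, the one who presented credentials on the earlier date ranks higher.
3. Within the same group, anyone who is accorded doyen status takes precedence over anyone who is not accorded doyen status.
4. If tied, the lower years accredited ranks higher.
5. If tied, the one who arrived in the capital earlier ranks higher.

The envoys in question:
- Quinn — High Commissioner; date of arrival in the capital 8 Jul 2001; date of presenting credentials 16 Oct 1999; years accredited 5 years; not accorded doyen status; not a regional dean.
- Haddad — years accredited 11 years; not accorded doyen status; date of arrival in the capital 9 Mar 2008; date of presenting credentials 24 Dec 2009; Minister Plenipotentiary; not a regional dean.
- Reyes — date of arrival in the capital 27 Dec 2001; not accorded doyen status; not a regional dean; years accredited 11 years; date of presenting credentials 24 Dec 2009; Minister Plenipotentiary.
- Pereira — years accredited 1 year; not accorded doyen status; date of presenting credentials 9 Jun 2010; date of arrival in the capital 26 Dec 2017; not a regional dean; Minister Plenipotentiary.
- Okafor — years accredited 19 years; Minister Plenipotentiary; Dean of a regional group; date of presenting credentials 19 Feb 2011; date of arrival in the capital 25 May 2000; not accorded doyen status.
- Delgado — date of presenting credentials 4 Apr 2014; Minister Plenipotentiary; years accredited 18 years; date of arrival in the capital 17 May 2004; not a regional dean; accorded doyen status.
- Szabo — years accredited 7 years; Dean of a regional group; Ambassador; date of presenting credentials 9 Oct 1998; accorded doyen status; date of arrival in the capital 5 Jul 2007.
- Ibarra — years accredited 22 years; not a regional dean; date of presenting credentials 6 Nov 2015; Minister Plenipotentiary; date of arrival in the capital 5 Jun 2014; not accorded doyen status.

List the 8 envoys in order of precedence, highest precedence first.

Szabo, Quinn, Reyes, Haddad, Pereira, Okafor, Delgado, Ibarra

By class of mission: Szabo (Ambassador); then Quinn (High Commissioner); then Reyes, Haddad, Pereira, Okafor, Delgado and Ibarra (Minister Plenipotentiary).
Among Reyes, Haddad, Pereira, Okafor, Delgado and Ibarra, by date of presenting credentials (earlier first): Reyes and Haddad (24 Dec 2009) before Pereira (9 Jun 2010) before Okafor (19 Feb 2011) before Delgado (4 Apr 2014) before Ibarra (6 Nov 2015).
Reyes and Haddad are each not accorded doyen status, so the next rule applies.
Reyes and Haddad both have years accredited 11 years, so the next rule applies.
Among Reyes and Haddad, by date of arrival in the capital (earlier first): Reyes (27 Dec 2001) before Haddad (9 Mar 2008).
Full order: Szabo, Quinn, Reyes, Haddad, Pereira, Okafor, Delgado, Ibarra.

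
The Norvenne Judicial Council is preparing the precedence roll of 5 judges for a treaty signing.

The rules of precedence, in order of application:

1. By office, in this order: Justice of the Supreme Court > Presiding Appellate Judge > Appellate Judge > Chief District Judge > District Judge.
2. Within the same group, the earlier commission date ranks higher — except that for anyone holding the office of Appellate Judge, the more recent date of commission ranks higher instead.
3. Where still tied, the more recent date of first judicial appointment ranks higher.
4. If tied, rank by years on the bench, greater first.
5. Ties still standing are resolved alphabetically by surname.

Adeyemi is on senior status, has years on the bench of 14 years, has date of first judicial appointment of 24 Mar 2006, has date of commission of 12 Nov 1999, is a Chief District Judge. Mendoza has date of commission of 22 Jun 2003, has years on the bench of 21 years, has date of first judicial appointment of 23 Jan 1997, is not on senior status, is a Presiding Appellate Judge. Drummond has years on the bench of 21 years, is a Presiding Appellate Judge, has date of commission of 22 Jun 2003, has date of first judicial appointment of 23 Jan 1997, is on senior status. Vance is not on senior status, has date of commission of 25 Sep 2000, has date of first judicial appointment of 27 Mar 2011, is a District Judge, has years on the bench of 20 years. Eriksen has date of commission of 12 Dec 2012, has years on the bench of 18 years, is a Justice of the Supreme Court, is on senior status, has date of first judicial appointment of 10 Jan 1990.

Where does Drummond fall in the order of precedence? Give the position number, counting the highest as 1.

By office: Eriksen (Justice of the Supreme Court); then Drummond and Mendoza (Presiding Appellate Judge); then Adeyemi (Chief District Judge); then Vance (District Judge).
Drummond and Mendoza both have date of commission 22 Jun 2003, so the next rule applies.
Drummond and Mendoza both have date of first judicial appointment 23 Jan 1997, so the next rule applies.
Drummond and Mendoza both have years on the bench 21 years, so the next rule applies.
Among Drummond and Mendoza, alphabetically by surname: Drummond before Mendoza.
Order: Eriksen, Drummond, Mendoza, Adeyemi, Vance. So position 2.

2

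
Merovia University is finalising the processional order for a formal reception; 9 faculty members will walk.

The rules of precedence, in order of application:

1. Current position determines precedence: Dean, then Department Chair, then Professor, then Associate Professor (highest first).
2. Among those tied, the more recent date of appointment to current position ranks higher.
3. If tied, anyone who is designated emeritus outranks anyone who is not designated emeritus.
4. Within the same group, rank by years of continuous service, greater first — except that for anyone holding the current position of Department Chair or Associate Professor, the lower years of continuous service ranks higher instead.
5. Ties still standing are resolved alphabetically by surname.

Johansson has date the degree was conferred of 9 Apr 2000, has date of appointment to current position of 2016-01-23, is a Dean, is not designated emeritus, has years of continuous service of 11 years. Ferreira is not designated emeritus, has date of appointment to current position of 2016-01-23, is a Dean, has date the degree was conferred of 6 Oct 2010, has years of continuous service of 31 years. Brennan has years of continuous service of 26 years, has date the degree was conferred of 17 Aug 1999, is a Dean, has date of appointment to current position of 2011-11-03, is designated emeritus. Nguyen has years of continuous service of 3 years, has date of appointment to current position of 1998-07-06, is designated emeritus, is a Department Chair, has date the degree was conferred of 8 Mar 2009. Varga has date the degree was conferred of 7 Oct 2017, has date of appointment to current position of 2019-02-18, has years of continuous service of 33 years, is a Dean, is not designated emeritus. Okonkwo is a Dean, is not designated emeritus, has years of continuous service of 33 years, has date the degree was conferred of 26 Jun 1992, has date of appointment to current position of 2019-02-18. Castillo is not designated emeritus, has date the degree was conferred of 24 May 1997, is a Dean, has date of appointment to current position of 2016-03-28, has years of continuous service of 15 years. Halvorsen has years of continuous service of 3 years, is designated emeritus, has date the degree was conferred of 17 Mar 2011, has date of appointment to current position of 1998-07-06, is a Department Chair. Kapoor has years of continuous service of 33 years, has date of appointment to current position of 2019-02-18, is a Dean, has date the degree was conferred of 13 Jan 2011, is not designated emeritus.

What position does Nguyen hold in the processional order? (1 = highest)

9

By current position: Kapoor, Okonkwo, Varga, Castillo, Ferreira, Johansson and Brennan (Dean); then Halvorsen and Nguyen (Department Chair).
Among Kapoor, Okonkwo, Varga, Castillo, Ferreira, Johansson and Brennan, by date of appointment to current position (later first): Kapoor, Okonkwo and Varga (2019-02-18) before Castillo (2016-03-28) before Ferreira and Johansson (2016-01-23) before Brennan (2011-11-03).
Kapoor, Okonkwo and Varga are each not designated emeritus, so the next rule applies.
Kapoor, Okonkwo and Varga all have years of continuous service 33 years, so the next rule applies.
Among Kapoor, Okonkwo and Varga, alphabetically by surname: Kapoor before Okonkwo before Varga.
Ferreira and Johansson are each not designated emeritus, so the next rule applies.
Among Ferreira and Johansson, by years of continuous service (higher first): Ferreira (31 years) before Johansson (11 years).
Halvorsen and Nguyen both have date of appointment to current position 1998-07-06, so the next rule applies.
Halvorsen and Nguyen are each designated emeritus, so the next rule applies.
Halvorsen and Nguyen both have years of continuous service 3 years, so the next rule applies.
Among Halvorsen and Nguyen, alphabetically by surname: Halvorsen before Nguyen.
Order: Kapoor, Okonkwo, Varga, Castillo, Ferreira, Johansson, Brennan, Halvorsen, Nguyen. So position 9.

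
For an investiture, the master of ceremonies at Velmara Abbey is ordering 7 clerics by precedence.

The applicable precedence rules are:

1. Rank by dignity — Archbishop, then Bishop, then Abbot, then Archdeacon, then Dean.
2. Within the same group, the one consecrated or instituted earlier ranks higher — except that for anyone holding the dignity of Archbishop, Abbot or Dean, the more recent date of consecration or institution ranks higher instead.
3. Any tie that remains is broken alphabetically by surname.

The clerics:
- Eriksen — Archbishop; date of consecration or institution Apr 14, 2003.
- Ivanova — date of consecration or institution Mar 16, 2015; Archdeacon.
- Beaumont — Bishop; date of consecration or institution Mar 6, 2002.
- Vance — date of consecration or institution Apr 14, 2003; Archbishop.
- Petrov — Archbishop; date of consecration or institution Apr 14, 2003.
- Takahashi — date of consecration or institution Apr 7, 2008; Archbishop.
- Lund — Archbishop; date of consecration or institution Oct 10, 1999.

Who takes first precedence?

Takahashi

By dignity: Takahashi, Eriksen, Petrov, Vance and Lund (Archbishop); then Beaumont (Bishop); then Ivanova (Archdeacon).
Among Takahashi, Eriksen, Petrov, Vance and Lund, by date of consecration or institution (later first) (reversed rule for this group): Takahashi (Apr 7, 2008) before Eriksen, Petrov and Vance (Apr 14, 2003) before Lund (Oct 10, 1999).
Among Eriksen, Petrov and Vance, alphabetically by surname: Eriksen before Petrov before Vance.
Order: Takahashi, Eriksen, Petrov, Vance, Lund, Beaumont, Ivanova.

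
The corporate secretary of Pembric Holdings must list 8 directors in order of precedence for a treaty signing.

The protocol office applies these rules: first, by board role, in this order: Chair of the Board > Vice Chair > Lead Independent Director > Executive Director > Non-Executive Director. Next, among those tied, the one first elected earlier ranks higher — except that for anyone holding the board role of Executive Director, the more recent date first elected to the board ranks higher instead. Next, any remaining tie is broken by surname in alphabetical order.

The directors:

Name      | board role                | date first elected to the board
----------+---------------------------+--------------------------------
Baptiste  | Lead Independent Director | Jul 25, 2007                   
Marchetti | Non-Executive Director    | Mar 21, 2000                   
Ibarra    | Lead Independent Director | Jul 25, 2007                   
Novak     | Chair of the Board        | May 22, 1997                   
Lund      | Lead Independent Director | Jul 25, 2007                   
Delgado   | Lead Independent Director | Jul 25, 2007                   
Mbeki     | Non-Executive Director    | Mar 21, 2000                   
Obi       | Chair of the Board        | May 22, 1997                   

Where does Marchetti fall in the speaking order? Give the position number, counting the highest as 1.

By board role: Novak and Obi (Chair of the Board); then Baptiste, Delgado, Ibarra and Lund (Lead Independent Director); then Marchetti and Mbeki (Non-Executive Director).
Novak and Obi both have date first elected to the board May 22, 1997, so the next rule applies.
Among Novak and Obi, alphabetically by surname: Novak before Obi.
Baptiste, Delgado, Ibarra and Lund all have date first elected to the board Jul 25, 2007, so the next rule applies.
Among Baptiste, Delgado, Ibarra and Lund, alphabetically by surname: Baptiste before Delgado before Ibarra before Lund.
Marchetti and Mbeki both have date first elected to the board Mar 21, 2000, so the next rule applies.
Among Marchetti and Mbeki, alphabetically by surname: Marchetti before Mbeki.
Order: Novak, Obi, Baptiste, Delgado, Ibarra, Lund, Marchetti, Mbeki. So position 7.

7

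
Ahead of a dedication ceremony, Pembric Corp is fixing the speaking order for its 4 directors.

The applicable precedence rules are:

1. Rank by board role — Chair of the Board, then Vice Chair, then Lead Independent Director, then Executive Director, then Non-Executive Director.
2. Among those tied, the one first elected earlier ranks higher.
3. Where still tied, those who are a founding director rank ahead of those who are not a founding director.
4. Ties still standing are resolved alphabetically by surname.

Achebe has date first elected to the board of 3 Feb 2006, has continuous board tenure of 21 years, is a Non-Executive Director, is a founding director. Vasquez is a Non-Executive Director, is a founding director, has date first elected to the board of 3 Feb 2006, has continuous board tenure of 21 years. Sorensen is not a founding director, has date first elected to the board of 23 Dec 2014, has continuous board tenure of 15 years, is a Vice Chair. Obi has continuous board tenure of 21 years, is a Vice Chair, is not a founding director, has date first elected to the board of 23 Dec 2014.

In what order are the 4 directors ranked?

Obi, Sorensen, Achebe, Vasquez

By board role: Obi and Sorensen (Vice Chair); then Achebe and Vasquez (Non-Executive Director).
Obi and Sorensen both have date first elected to the board 23 Dec 2014, so the next rule applies.
Obi and Sorensen are each not a founding director, so the next rule applies.
Among Obi and Sorensen, alphabetically by surname: Obi before Sorensen.
Achebe and Vasquez both have date first elected to the board 3 Feb 2006, so the next rule applies.
Achebe and Vasquez are each a founding director, so the next rule applies.
Among Achebe and Vasquez, alphabetically by surname: Achebe before Vasquez.
Full order: Obi, Sorensen, Achebe, Vasquez.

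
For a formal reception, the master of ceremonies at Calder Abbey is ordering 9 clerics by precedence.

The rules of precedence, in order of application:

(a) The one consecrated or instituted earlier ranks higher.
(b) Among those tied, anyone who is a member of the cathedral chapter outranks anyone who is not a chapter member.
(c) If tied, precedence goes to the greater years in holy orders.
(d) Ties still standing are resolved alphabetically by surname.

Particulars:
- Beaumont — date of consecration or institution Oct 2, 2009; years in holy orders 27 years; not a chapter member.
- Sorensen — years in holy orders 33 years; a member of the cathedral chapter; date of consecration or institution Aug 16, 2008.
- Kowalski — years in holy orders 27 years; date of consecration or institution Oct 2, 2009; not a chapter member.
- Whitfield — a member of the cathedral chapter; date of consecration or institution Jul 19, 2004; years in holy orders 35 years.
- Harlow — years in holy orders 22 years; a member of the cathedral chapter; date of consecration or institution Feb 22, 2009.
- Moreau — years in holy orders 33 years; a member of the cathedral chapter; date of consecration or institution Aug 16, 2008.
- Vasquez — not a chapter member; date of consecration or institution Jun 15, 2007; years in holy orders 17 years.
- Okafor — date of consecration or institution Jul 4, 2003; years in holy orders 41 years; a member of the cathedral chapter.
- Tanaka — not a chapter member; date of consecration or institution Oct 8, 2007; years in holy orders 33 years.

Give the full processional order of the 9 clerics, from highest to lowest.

Okafor, Whitfield, Vasquez, Tanaka, Moreau, Sorensen, Harlow, Beaumont, Kowalski

By date of consecration or institution (earlier first): Okafor (Jul 4, 2003); then Whitfield (Jul 19, 2004); then Vasquez (Jun 15, 2007); then Tanaka (Oct 8, 2007); then Moreau and Sorensen (both Aug 16, 2008); then Harlow (Feb 22, 2009); then Beaumont and Kowalski (both Oct 2, 2009).
Moreau and Sorensen are each a member of the cathedral chapter, so the next rule applies.
Moreau and Sorensen both have years in holy orders 33 years, so the next rule applies.
Among Moreau and Sorensen, alphabetically by surname: Moreau before Sorensen.
Beaumont and Kowalski are each not a chapter member, so the next rule applies.
Beaumont and Kowalski both have years in holy orders 27 years, so the next rule applies.
Among Beaumont and Kowalski, alphabetically by surname: Beaumont before Kowalski.
Full order: Okafor, Whitfield, Vasquez, Tanaka, Moreau, Sorensen, Harlow, Beaumont, Kowalski.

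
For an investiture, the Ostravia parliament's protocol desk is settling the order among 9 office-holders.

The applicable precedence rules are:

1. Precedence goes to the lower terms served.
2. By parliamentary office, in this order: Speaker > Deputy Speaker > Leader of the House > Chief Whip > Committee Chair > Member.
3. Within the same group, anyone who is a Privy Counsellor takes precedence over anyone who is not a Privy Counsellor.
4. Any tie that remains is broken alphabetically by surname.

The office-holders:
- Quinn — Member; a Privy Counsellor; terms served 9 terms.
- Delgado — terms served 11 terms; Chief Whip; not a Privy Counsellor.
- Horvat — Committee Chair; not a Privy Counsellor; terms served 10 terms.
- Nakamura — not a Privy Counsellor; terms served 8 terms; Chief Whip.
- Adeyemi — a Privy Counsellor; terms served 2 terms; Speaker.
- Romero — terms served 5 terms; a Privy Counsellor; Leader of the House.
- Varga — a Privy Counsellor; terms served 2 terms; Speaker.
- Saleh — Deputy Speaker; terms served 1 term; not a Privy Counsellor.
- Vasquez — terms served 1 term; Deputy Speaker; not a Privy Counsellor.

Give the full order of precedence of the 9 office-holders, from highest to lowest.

By terms served (lower first): Saleh and Vasquez (both 1 term); then Adeyemi and Varga (both 2 terms); then Romero (5 terms); then Nakamura (8 terms); then Quinn (9 terms); then Horvat (10 terms); then Delgado (11 terms).
Saleh and Vasquez are each Deputy Speaker, so the next rule applies.
Saleh and Vasquez are each not a Privy Counsellor, so the next rule applies.
Among Saleh and Vasquez, alphabetically by surname: Saleh before Vasquez.
Adeyemi and Varga are each Speaker, so the next rule applies.
Adeyemi and Varga are each a Privy Counsellor, so the next rule applies.
Among Adeyemi and Varga, alphabetically by surname: Adeyemi before Varga.
Full order: Saleh, Vasquez, Adeyemi, Varga, Romero, Nakamura, Quinn, Horvat, Delgado.

Saleh, Vasquez, Adeyemi, Varga, Romero, Nakamura, Quinn, Horvat, Delgado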